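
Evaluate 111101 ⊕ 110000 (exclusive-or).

XOR: 1 when bits differ
  111101
^ 110000
--------
  001101
Decimal: 61 ^ 48 = 13



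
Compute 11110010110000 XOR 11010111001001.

XOR: 1 when bits differ
  11110010110000
^ 11010111001001
----------------
  00100101111001
Decimal: 15536 ^ 13769 = 2425



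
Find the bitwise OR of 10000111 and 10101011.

OR: 1 when either bit is 1
  10000111
| 10101011
----------
  10101111
Decimal: 135 | 171 = 175



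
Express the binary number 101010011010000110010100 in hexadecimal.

Group into 4-bit nibbles from right:
  1010 = A
  1001 = 9
  1010 = A
  0001 = 1
  1001 = 9
  0100 = 4
Result: A9A194



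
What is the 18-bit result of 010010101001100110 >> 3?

Original: 010010101001100110 (decimal 76390)
Shift right by 3 positions
Drop the 3 low bits; fill with zeros on the left
Result: 000010010101001100 (decimal 9548)
Equivalent: 76390 >> 3 = 76390 ÷ 2^3 = 9548



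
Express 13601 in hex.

Using repeated division by 16 (digits 10–15 are A–F):
13601 ÷ 16 = 850 remainder 1
850 ÷ 16 = 53 remainder 2
53 ÷ 16 = 3 remainder 5
3 ÷ 16 = 0 remainder 3
Reading remainders bottom to top: 3521



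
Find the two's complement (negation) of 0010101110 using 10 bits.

Original: 0010101110
Step 1 - Invert all bits: 1101010001
Step 2 - Add 1: 1101010010
Verification: 0010101110 + 1101010010 = 10000000000; discarding the end carry (carry out of the top bit) leaves the 10-bit value 0000000000, as required for x + (-x)



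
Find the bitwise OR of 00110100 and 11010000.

OR: 1 when either bit is 1
  00110100
| 11010000
----------
  11110100
Decimal: 52 | 208 = 244



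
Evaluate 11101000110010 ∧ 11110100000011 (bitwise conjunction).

AND: 1 only when both bits are 1
  11101000110010
& 11110100000011
----------------
  11100000000010
Decimal: 14898 & 15619 = 14338



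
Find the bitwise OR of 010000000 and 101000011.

OR: 1 when either bit is 1
  010000000
| 101000011
-----------
  111000011
Decimal: 128 | 323 = 451



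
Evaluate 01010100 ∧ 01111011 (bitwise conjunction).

AND: 1 only when both bits are 1
  01010100
& 01111011
----------
  01010000
Decimal: 84 & 123 = 80



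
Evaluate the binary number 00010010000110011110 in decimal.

Sum of powers of 2 for each 1-bit:
2^1 + 2^2 + 2^3 + 2^4 + 2^7 + 2^8 + 2^13 + 2^16
= 2 + 4 + 8 + 16 + 128 + 256 + 8192 + 65536
= 74142



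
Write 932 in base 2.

Using repeated division by 2:
932 ÷ 2 = 466 remainder 0
466 ÷ 2 = 233 remainder 0
233 ÷ 2 = 116 remainder 1
116 ÷ 2 = 58 remainder 0
58 ÷ 2 = 29 remainder 0
29 ÷ 2 = 14 remainder 1
14 ÷ 2 = 7 remainder 0
7 ÷ 2 = 3 remainder 1
3 ÷ 2 = 1 remainder 1
1 ÷ 2 = 0 remainder 1
Reading remainders bottom to top: 1110100100



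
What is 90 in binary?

Using repeated division by 2:
90 ÷ 2 = 45 remainder 0
45 ÷ 2 = 22 remainder 1
22 ÷ 2 = 11 remainder 0
11 ÷ 2 = 5 remainder 1
5 ÷ 2 = 2 remainder 1
2 ÷ 2 = 1 remainder 0
1 ÷ 2 = 0 remainder 1
Reading remainders bottom to top: 1011010



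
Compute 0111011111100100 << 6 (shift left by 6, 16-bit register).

Original: 0111011111100100 (decimal 30692)
Shift left by 6 positions
Append 6 zeros on the right and drop the 6 high bits that overflow the 16-bit width
Result: 1111100100000000 (decimal 63744)
Equivalent: 30692 << 6 = 30692 × 2^6 = 1964288, truncated to 16 bits = 63744



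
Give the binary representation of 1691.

Using repeated division by 2:
1691 ÷ 2 = 845 remainder 1
845 ÷ 2 = 422 remainder 1
422 ÷ 2 = 211 remainder 0
211 ÷ 2 = 105 remainder 1
105 ÷ 2 = 52 remainder 1
52 ÷ 2 = 26 remainder 0
26 ÷ 2 = 13 remainder 0
13 ÷ 2 = 6 remainder 1
6 ÷ 2 = 3 remainder 0
3 ÷ 2 = 1 remainder 1
1 ÷ 2 = 0 remainder 1
Reading remainders bottom to top: 11010011011



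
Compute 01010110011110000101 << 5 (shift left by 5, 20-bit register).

Original: 01010110011110000101 (decimal 354181)
Shift left by 5 positions
Append 5 zeros on the right and drop the 5 high bits that overflow the 20-bit width
Result: 11001111000010100000 (decimal 848032)
Equivalent: 354181 << 5 = 354181 × 2^5 = 11333792, truncated to 20 bits = 848032



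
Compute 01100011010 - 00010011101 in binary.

Method 1 - Direct subtraction (column by column from the right: bit − bit − borrow-in; if negative, add 2 and borrow 1 from the next column):
borrow: 00111111010
        01100011010
-       00010011101
-------------------
        01001111101

Method 2 - Add two's complement:
Two's complement of 00010011101: invert → 11101100010, add 1 → 11101100011
  01100011010
+ 11101100011
-------------
 101001111101  (end carry out of the top bit = 1)
Discarding the end carry: 01001111101
Decimal check:
  01100011010 = 512 + 256 + 16 + 8 + 2 = 794
  00010011101 = 128 + 16 + 8 + 4 + 1 = 157
  794 - 157 = 637, and 01001111101 = 512 + 64 + 32 + 16 + 8 + 4 + 1 = 637 ✓



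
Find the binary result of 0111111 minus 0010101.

Method 1 - Direct subtraction (column by column from the right: bit − bit − borrow-in; if negative, add 2 and borrow 1 from the next column):
borrow: 0000000
        0111111
-       0010101
---------------
        0101010

Method 2 - Add two's complement:
Two's complement of 0010101: invert → 1101010, add 1 → 1101011
  0111111
+ 1101011
---------
 10101010  (end carry out of the top bit = 1)
Discarding the end carry: 0101010
Decimal check:
  0111111 = 32 + 16 + 8 + 4 + 2 + 1 = 63
  0010101 = 16 + 4 + 1 = 21
  63 - 21 = 42, and 0101010 = 32 + 8 + 2 = 42 ✓



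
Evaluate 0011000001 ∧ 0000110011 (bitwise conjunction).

AND: 1 only when both bits are 1
  0011000001
& 0000110011
------------
  0000000001
Decimal: 193 & 51 = 1



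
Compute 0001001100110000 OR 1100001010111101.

OR: 1 when either bit is 1
  0001001100110000
| 1100001010111101
------------------
  1101001110111101
Decimal: 4912 | 49853 = 54205



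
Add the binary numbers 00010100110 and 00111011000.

Add column by column from the right: bit + bit + carry-in; write the sum mod 2, carry 1 when the sum is 2 or 3.
carry:  01100000000
        00010100110
+       00111011000
-------------------
       001001111110
(the carry out of the leftmost column, 0, becomes the leading bit)
Decimal check:
  00010100110 = 128 + 32 + 4 + 2 = 166
  00111011000 = 256 + 128 + 64 + 16 + 8 = 472
  166 + 472 = 638, and 001001111110 = 512 + 64 + 32 + 16 + 8 + 4 + 2 = 638 ✓



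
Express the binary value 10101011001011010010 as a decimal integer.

Sum of powers of 2 for each 1-bit:
2^1 + 2^4 + 2^6 + 2^7 + 2^9 + 2^12 + 2^13 + 2^15 + 2^17 + 2^19
= 2 + 16 + 64 + 128 + 512 + 4096 + 8192 + 32768 + 131072 + 524288
= 701138



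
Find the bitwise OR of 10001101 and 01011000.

OR: 1 when either bit is 1
  10001101
| 01011000
----------
  11011101
Decimal: 141 | 88 = 221



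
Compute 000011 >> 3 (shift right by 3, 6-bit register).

Original: 000011 (decimal 3)
Shift right by 3 positions
Drop the 3 low bits; fill with zeros on the left
Result: 000000 (decimal 0)
Equivalent: 3 >> 3 = 3 ÷ 2^3 = 0



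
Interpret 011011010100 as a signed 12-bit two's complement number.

Binary: 011011010100
Sign bit: 0 (non-negative)
Read directly as an unsigned value:
011011010100 = 1024 + 512 + 128 + 64 + 16 + 4 = 1748
Value: 1748



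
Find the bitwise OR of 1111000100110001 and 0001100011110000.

OR: 1 when either bit is 1
  1111000100110001
| 0001100011110000
------------------
  1111100111110001
Decimal: 61745 | 6384 = 63985



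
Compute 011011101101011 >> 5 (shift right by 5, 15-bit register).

Original: 011011101101011 (decimal 14187)
Shift right by 5 positions
Drop the 5 low bits; fill with zeros on the left
Result: 000000110111011 (decimal 443)
Equivalent: 14187 >> 5 = 14187 ÷ 2^5 = 443



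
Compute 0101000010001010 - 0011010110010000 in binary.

Method 1 - Direct subtraction (column by column from the right: bit − bit − borrow-in; if negative, add 2 and borrow 1 from the next column):
borrow: 0111111111100000
        0101000010001010
-       0011010110010000
------------------------
        0001101011111010

Method 2 - Add two's complement:
Two's complement of 0011010110010000: invert → 1100101001101111, add 1 → 1100101001110000
  0101000010001010
+ 1100101001110000
------------------
 10001101011111010  (end carry out of the top bit = 1)
Discarding the end carry: 0001101011111010
Decimal check:
  0101000010001010 = 16384 + 4096 + 128 + 8 + 2 = 20618
  0011010110010000 = 8192 + 4096 + 1024 + 256 + 128 + 16 = 13712
  20618 - 13712 = 6906, and 0001101011111010 = 4096 + 2048 + 512 + 128 + 64 + 32 + 16 + 8 + 2 = 6906 ✓



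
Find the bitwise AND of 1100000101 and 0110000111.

AND: 1 only when both bits are 1
  1100000101
& 0110000111
------------
  0100000101
Decimal: 773 & 391 = 261



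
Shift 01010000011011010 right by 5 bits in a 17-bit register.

Original: 01010000011011010 (decimal 41178)
Shift right by 5 positions
Drop the 5 low bits; fill with zeros on the left
Result: 00000010100000110 (decimal 1286)
Equivalent: 41178 >> 5 = 41178 ÷ 2^5 = 1286



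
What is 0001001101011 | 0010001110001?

OR: 1 when either bit is 1
  0001001101011
| 0010001110001
---------------
  0011001111011
Decimal: 619 | 1137 = 1659



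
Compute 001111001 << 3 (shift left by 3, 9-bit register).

Original: 001111001 (decimal 121)
Shift left by 3 positions
Append 3 zeros on the right and drop the 3 high bits that overflow the 9-bit width
Result: 111001000 (decimal 456)
Equivalent: 121 << 3 = 121 × 2^3 = 968, truncated to 9 bits = 456



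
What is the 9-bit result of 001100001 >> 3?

Original: 001100001 (decimal 97)
Shift right by 3 positions
Drop the 3 low bits; fill with zeros on the left
Result: 000001100 (decimal 12)
Equivalent: 97 >> 3 = 97 ÷ 2^3 = 12



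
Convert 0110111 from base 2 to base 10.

Sum of powers of 2 for each 1-bit:
2^0 + 2^1 + 2^2 + 2^4 + 2^5
= 1 + 2 + 4 + 16 + 32
= 55



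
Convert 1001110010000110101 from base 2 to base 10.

Sum of powers of 2 for each 1-bit:
2^0 + 2^2 + 2^4 + 2^5 + 2^10 + 2^13 + 2^14 + 2^15 + 2^18
= 1 + 4 + 16 + 32 + 1024 + 8192 + 16384 + 32768 + 262144
= 320565



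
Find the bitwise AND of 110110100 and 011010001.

AND: 1 only when both bits are 1
  110110100
& 011010001
-----------
  010010000
Decimal: 436 & 209 = 144



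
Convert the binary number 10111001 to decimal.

Sum of powers of 2 for each 1-bit:
2^0 + 2^3 + 2^4 + 2^5 + 2^7
= 1 + 8 + 16 + 32 + 128
= 185



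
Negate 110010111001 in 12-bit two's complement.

Original (sign bit 1, negative): 110010111001
Step 1 - Invert all bits: 001101000110
Step 2 - Add 1: 001101000111
Verification: 110010111001 + 001101000111 = 1000000000000; discarding the end carry (carry out of the top bit) leaves the 12-bit value 000000000000, as required for x + (-x)



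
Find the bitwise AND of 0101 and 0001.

AND: 1 only when both bits are 1
  0101
& 0001
------
  0001
Decimal: 5 & 1 = 1



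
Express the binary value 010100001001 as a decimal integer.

Sum of powers of 2 for each 1-bit:
2^0 + 2^3 + 2^8 + 2^10
= 1 + 8 + 256 + 1024
= 1289



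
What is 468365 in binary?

Using repeated division by 2:
468365 ÷ 2 = 234182 remainder 1
234182 ÷ 2 = 117091 remainder 0
117091 ÷ 2 = 58545 remainder 1
58545 ÷ 2 = 29272 remainder 1
29272 ÷ 2 = 14636 remainder 0
14636 ÷ 2 = 7318 remainder 0
7318 ÷ 2 = 3659 remainder 0
3659 ÷ 2 = 1829 remainder 1
1829 ÷ 2 = 914 remainder 1
914 ÷ 2 = 457 remainder 0
457 ÷ 2 = 228 remainder 1
228 ÷ 2 = 114 remainder 0
114 ÷ 2 = 57 remainder 0
57 ÷ 2 = 28 remainder 1
28 ÷ 2 = 14 remainder 0
14 ÷ 2 = 7 remainder 0
7 ÷ 2 = 3 remainder 1
3 ÷ 2 = 1 remainder 1
1 ÷ 2 = 0 remainder 1
Reading remainders bottom to top: 1110010010110001101



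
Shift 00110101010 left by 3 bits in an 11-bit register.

Original: 00110101010 (decimal 426)
Shift left by 3 positions
Append 3 zeros on the right and drop the 3 high bits that overflow the 11-bit width
Result: 10101010000 (decimal 1360)
Equivalent: 426 << 3 = 426 × 2^3 = 3408, truncated to 11 bits = 1360



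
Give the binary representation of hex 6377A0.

Convert each hex digit to 4 bits:
  6 = 0110
  3 = 0011
  7 = 0111
  7 = 0111
  A = 1010
  0 = 0000
Concatenate: 011000110111011110100000



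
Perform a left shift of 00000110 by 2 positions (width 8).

Original: 00000110 (decimal 6)
Shift left by 2 positions
Append 2 zeros on the right
Result: 00011000 (decimal 24)
Equivalent: 6 << 2 = 6 × 2^2 = 24



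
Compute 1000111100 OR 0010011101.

OR: 1 when either bit is 1
  1000111100
| 0010011101
------------
  1010111101
Decimal: 572 | 157 = 701



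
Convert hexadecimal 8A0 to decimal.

Expand by place value (powers of 16):
Digit values: A = 10
8A0 = 8 × 16^2 + 10 × 16^1 + 0 × 16^0
= 8 × 256 + 10 × 16 + 0 × 1
= 2048 + 160 + 0
= 2208



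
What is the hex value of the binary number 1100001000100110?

Group into 4-bit nibbles from right:
  1100 = C
  0010 = 2
  0010 = 2
  0110 = 6
Result: C226



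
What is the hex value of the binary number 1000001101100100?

Group into 4-bit nibbles from right:
  1000 = 8
  0011 = 3
  0110 = 6
  0100 = 4
Result: 8364



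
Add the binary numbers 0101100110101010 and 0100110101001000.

Add column by column from the right: bit + bit + carry-in; write the sum mod 2, carry 1 when the sum is 2 or 3.
carry:  1011001000010000
        0101100110101010
+       0100110101001000
------------------------
       01010011011110010
(the carry out of the leftmost column, 0, becomes the leading bit)
Decimal check:
  0101100110101010 = 16384 + 4096 + 2048 + 256 + 128 + 32 + 8 + 2 = 22954
  0100110101001000 = 16384 + 2048 + 1024 + 256 + 64 + 8 = 19784
  22954 + 19784 = 42738, and 01010011011110010 = 32768 + 8192 + 1024 + 512 + 128 + 64 + 32 + 16 + 2 = 42738 ✓



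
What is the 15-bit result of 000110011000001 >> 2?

Original: 000110011000001 (decimal 3265)
Shift right by 2 positions
Drop the 2 low bits; fill with zeros on the left
Result: 000001100110000 (decimal 816)
Equivalent: 3265 >> 2 = 3265 ÷ 2^2 = 816



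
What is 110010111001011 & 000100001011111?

AND: 1 only when both bits are 1
  110010111001011
& 000100001011111
-----------------
  000000001001011
Decimal: 26059 & 2143 = 75



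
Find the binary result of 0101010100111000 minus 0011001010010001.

Method 1 - Direct subtraction (column by column from the right: bit − bit − borrow-in; if negative, add 2 and borrow 1 from the next column):
borrow: 0100010100001110
        0101010100111000
-       0011001010010001
------------------------
        0010001010100111

Method 2 - Add two's complement:
Two's complement of 0011001010010001: invert → 1100110101101110, add 1 → 1100110101101111
  0101010100111000
+ 1100110101101111
------------------
 10010001010100111  (end carry out of the top bit = 1)
Discarding the end carry: 0010001010100111
Decimal check:
  0101010100111000 = 16384 + 4096 + 1024 + 256 + 32 + 16 + 8 = 21816
  0011001010010001 = 8192 + 4096 + 512 + 128 + 16 + 1 = 12945
  21816 - 12945 = 8871, and 0010001010100111 = 8192 + 512 + 128 + 32 + 4 + 2 + 1 = 8871 ✓



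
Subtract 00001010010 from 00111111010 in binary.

Method 1 - Direct subtraction (column by column from the right: bit − bit − borrow-in; if negative, add 2 and borrow 1 from the next column):
borrow: 00000000000
        00111111010
-       00001010010
-------------------
        00110101000

Method 2 - Add two's complement:
Two's complement of 00001010010: invert → 11110101101, add 1 → 11110101110
  00111111010
+ 11110101110
-------------
 100110101000  (end carry out of the top bit = 1)
Discarding the end carry: 00110101000
Decimal check:
  00111111010 = 256 + 128 + 64 + 32 + 16 + 8 + 2 = 506
  00001010010 = 64 + 16 + 2 = 82
  506 - 82 = 424, and 00110101000 = 256 + 128 + 32 + 8 = 424 ✓



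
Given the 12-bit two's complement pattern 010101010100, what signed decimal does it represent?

Binary: 010101010100
Sign bit: 0 (non-negative)
Read directly as an unsigned value:
010101010100 = 1024 + 256 + 64 + 16 + 4 = 1364
Value: 1364



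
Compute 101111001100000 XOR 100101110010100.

XOR: 1 when bits differ
  101111001100000
^ 100101110010100
-----------------
  001010111110100
Decimal: 24160 ^ 19348 = 5620



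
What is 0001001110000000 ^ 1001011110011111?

XOR: 1 when bits differ
  0001001110000000
^ 1001011110011111
------------------
  1000010000011111
Decimal: 4992 ^ 38815 = 33823



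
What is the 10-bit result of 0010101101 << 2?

Original: 0010101101 (decimal 173)
Shift left by 2 positions
Append 2 zeros on the right
Result: 1010110100 (decimal 692)
Equivalent: 173 << 2 = 173 × 2^2 = 692



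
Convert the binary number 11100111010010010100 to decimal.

Sum of powers of 2 for each 1-bit:
2^2 + 2^4 + 2^7 + 2^10 + 2^12 + 2^13 + 2^14 + 2^17 + 2^18 + 2^19
= 4 + 16 + 128 + 1024 + 4096 + 8192 + 16384 + 131072 + 262144 + 524288
= 947348



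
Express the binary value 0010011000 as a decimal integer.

Sum of powers of 2 for each 1-bit:
2^3 + 2^4 + 2^7
= 8 + 16 + 128
= 152



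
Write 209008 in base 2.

Using repeated division by 2:
209008 ÷ 2 = 104504 remainder 0
104504 ÷ 2 = 52252 remainder 0
52252 ÷ 2 = 26126 remainder 0
26126 ÷ 2 = 13063 remainder 0
13063 ÷ 2 = 6531 remainder 1
6531 ÷ 2 = 3265 remainder 1
3265 ÷ 2 = 1632 remainder 1
1632 ÷ 2 = 816 remainder 0
816 ÷ 2 = 408 remainder 0
408 ÷ 2 = 204 remainder 0
204 ÷ 2 = 102 remainder 0
102 ÷ 2 = 51 remainder 0
51 ÷ 2 = 25 remainder 1
25 ÷ 2 = 12 remainder 1
12 ÷ 2 = 6 remainder 0
6 ÷ 2 = 3 remainder 0
3 ÷ 2 = 1 remainder 1
1 ÷ 2 = 0 remainder 1
Reading remainders bottom to top: 110011000001110000



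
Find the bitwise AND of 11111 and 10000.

AND: 1 only when both bits are 1
  11111
& 10000
-------
  10000
Decimal: 31 & 16 = 16



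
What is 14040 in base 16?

Using repeated division by 16 (digits 10–15 are A–F):
14040 ÷ 16 = 877 remainder 8
877 ÷ 16 = 54 remainder 13 (D)
54 ÷ 16 = 3 remainder 6
3 ÷ 16 = 0 remainder 3
Reading remainders bottom to top: 36D8



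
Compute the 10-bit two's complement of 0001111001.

Original: 0001111001
Step 1 - Invert all bits: 1110000110
Step 2 - Add 1: 1110000111
Verification: 0001111001 + 1110000111 = 10000000000; discarding the end carry (carry out of the top bit) leaves the 10-bit value 0000000000, as required for x + (-x)



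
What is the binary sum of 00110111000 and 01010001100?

Add column by column from the right: bit + bit + carry-in; write the sum mod 2, carry 1 when the sum is 2 or 3.
carry:  11101110000
        00110111000
+       01010001100
-------------------
       010001000100
(the carry out of the leftmost column, 0, becomes the leading bit)
Decimal check:
  00110111000 = 256 + 128 + 32 + 16 + 8 = 440
  01010001100 = 512 + 128 + 8 + 4 = 652
  440 + 652 = 1092, and 010001000100 = 1024 + 64 + 4 = 1092 ✓



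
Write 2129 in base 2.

Using repeated division by 2:
2129 ÷ 2 = 1064 remainder 1
1064 ÷ 2 = 532 remainder 0
532 ÷ 2 = 266 remainder 0
266 ÷ 2 = 133 remainder 0
133 ÷ 2 = 66 remainder 1
66 ÷ 2 = 33 remainder 0
33 ÷ 2 = 16 remainder 1
16 ÷ 2 = 8 remainder 0
8 ÷ 2 = 4 remainder 0
4 ÷ 2 = 2 remainder 0
2 ÷ 2 = 1 remainder 0
1 ÷ 2 = 0 remainder 1
Reading remainders bottom to top: 100001010001



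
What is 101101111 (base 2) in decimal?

Sum of powers of 2 for each 1-bit:
2^0 + 2^1 + 2^2 + 2^3 + 2^5 + 2^6 + 2^8
= 1 + 2 + 4 + 8 + 32 + 64 + 256
= 367



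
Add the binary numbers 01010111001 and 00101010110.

Add column by column from the right: bit + bit + carry-in; write the sum mod 2, carry 1 when the sum is 2 or 3.
carry:  11111100000
        01010111001
+       00101010110
-------------------
       010000001111
(the carry out of the leftmost column, 0, becomes the leading bit)
Decimal check:
  01010111001 = 512 + 128 + 32 + 16 + 8 + 1 = 697
  00101010110 = 256 + 64 + 16 + 4 + 2 = 342
  697 + 342 = 1039, and 010000001111 = 1024 + 8 + 4 + 2 + 1 = 1039 ✓



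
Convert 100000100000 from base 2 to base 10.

Sum of powers of 2 for each 1-bit:
2^5 + 2^11
= 32 + 2048
= 2080



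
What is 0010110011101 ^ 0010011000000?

XOR: 1 when bits differ
  0010110011101
^ 0010011000000
---------------
  0000101011101
Decimal: 1437 ^ 1216 = 349



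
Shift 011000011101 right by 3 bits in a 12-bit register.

Original: 011000011101 (decimal 1565)
Shift right by 3 positions
Drop the 3 low bits; fill with zeros on the left
Result: 000011000011 (decimal 195)
Equivalent: 1565 >> 3 = 1565 ÷ 2^3 = 195



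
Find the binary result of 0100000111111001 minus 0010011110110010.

Method 1 - Direct subtraction (column by column from the right: bit − bit − borrow-in; if negative, add 2 and borrow 1 from the next column):
borrow: 0111110000001100
        0100000111111001
-       0010011110110010
------------------------
        0001101001000111

Method 2 - Add two's complement:
Two's complement of 0010011110110010: invert → 1101100001001101, add 1 → 1101100001001110
  0100000111111001
+ 1101100001001110
------------------
 10001101001000111  (end carry out of the top bit = 1)
Discarding the end carry: 0001101001000111
Decimal check:
  0100000111111001 = 16384 + 256 + 128 + 64 + 32 + 16 + 8 + 1 = 16889
  0010011110110010 = 8192 + 1024 + 512 + 256 + 128 + 32 + 16 + 2 = 10162
  16889 - 10162 = 6727, and 0001101001000111 = 4096 + 2048 + 512 + 64 + 4 + 2 + 1 = 6727 ✓



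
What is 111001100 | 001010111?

OR: 1 when either bit is 1
  111001100
| 001010111
-----------
  111011111
Decimal: 460 | 87 = 479



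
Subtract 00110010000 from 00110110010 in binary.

Method 1 - Direct subtraction (column by column from the right: bit − bit − borrow-in; if negative, add 2 and borrow 1 from the next column):
borrow: 00000000000
        00110110010
-       00110010000
-------------------
        00000100010

Method 2 - Add two's complement:
Two's complement of 00110010000: invert → 11001101111, add 1 → 11001110000
  00110110010
+ 11001110000
-------------
 100000100010  (end carry out of the top bit = 1)
Discarding the end carry: 00000100010
Decimal check:
  00110110010 = 256 + 128 + 32 + 16 + 2 = 434
  00110010000 = 256 + 128 + 16 = 400
  434 - 400 = 34, and 00000100010 = 32 + 2 = 34 ✓



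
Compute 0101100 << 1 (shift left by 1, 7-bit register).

Original: 0101100 (decimal 44)
Shift left by 1 position
Append 1 zero on the right
Result: 1011000 (decimal 88)
Equivalent: 44 << 1 = 44 × 2^1 = 88



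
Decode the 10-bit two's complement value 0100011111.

Binary: 0100011111
Sign bit: 0 (non-negative)
Read directly as an unsigned value:
0100011111 = 256 + 16 + 8 + 4 + 2 + 1 = 287
Value: 287



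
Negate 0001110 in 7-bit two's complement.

Original: 0001110
Step 1 - Invert all bits: 1110001
Step 2 - Add 1: 1110010
Verification: 0001110 + 1110010 = 10000000; discarding the end carry (carry out of the top bit) leaves the 7-bit value 0000000, as required for x + (-x)



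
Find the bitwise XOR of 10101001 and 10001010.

XOR: 1 when bits differ
  10101001
^ 10001010
----------
  00100011
Decimal: 169 ^ 138 = 35



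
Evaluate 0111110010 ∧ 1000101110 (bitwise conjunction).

AND: 1 only when both bits are 1
  0111110010
& 1000101110
------------
  0000100010
Decimal: 498 & 558 = 34



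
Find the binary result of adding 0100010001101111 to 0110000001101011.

Add column by column from the right: bit + bit + carry-in; write the sum mod 2, carry 1 when the sum is 2 or 3.
carry:  1000000011011110
        0100010001101111
+       0110000001101011
------------------------
       01010010011011010
(the carry out of the leftmost column, 0, becomes the leading bit)
Decimal check:
  0100010001101111 = 16384 + 1024 + 64 + 32 + 8 + 4 + 2 + 1 = 17519
  0110000001101011 = 16384 + 8192 + 64 + 32 + 8 + 2 + 1 = 24683
  17519 + 24683 = 42202, and 01010010011011010 = 32768 + 8192 + 1024 + 128 + 64 + 16 + 8 + 2 = 42202 ✓



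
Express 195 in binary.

Using repeated division by 2:
195 ÷ 2 = 97 remainder 1
97 ÷ 2 = 48 remainder 1
48 ÷ 2 = 24 remainder 0
24 ÷ 2 = 12 remainder 0
12 ÷ 2 = 6 remainder 0
6 ÷ 2 = 3 remainder 0
3 ÷ 2 = 1 remainder 1
1 ÷ 2 = 0 remainder 1
Reading remainders bottom to top: 11000011



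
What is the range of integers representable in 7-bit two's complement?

For 7-bit two's complement:
Minimum: -2^6 = -64
Maximum: 2^6 - 1 = 63



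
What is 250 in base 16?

Using repeated division by 16 (digits 10–15 are A–F):
250 ÷ 16 = 15 remainder 10 (A)
15 ÷ 16 = 0 remainder 15 (F)
Reading remainders bottom to top: FA



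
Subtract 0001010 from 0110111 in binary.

Method 1 - Direct subtraction (column by column from the right: bit − bit − borrow-in; if negative, add 2 and borrow 1 from the next column):
borrow: 0010000
        0110111
-       0001010
---------------
        0101101

Method 2 - Add two's complement:
Two's complement of 0001010: invert → 1110101, add 1 → 1110110
  0110111
+ 1110110
---------
 10101101  (end carry out of the top bit = 1)
Discarding the end carry: 0101101
Decimal check:
  0110111 = 32 + 16 + 4 + 2 + 1 = 55
  0001010 = 8 + 2 = 10
  55 - 10 = 45, and 0101101 = 32 + 8 + 4 + 1 = 45 ✓



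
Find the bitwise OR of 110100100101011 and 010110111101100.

OR: 1 when either bit is 1
  110100100101011
| 010110111101100
-----------------
  110110111101111
Decimal: 26923 | 11756 = 28143



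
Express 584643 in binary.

Using repeated division by 2:
584643 ÷ 2 = 292321 remainder 1
292321 ÷ 2 = 146160 remainder 1
146160 ÷ 2 = 73080 remainder 0
73080 ÷ 2 = 36540 remainder 0
36540 ÷ 2 = 18270 remainder 0
18270 ÷ 2 = 9135 remainder 0
9135 ÷ 2 = 4567 remainder 1
4567 ÷ 2 = 2283 remainder 1
2283 ÷ 2 = 1141 remainder 1
1141 ÷ 2 = 570 remainder 1
570 ÷ 2 = 285 remainder 0
285 ÷ 2 = 142 remainder 1
142 ÷ 2 = 71 remainder 0
71 ÷ 2 = 35 remainder 1
35 ÷ 2 = 17 remainder 1
17 ÷ 2 = 8 remainder 1
8 ÷ 2 = 4 remainder 0
4 ÷ 2 = 2 remainder 0
2 ÷ 2 = 1 remainder 0
1 ÷ 2 = 0 remainder 1
Reading remainders bottom to top: 10001110101111000011



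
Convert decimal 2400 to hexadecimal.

Using repeated division by 16 (digits 10–15 are A–F):
2400 ÷ 16 = 150 remainder 0
150 ÷ 16 = 9 remainder 6
9 ÷ 16 = 0 remainder 9
Reading remainders bottom to top: 960



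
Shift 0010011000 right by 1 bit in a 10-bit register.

Original: 0010011000 (decimal 152)
Shift right by 1 position
Drop the 1 low bit; fill with zero on the left
Result: 0001001100 (decimal 76)
Equivalent: 152 >> 1 = 152 ÷ 2^1 = 76



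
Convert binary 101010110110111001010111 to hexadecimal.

Group into 4-bit nibbles from right:
  1010 = A
  1011 = B
  0110 = 6
  1110 = E
  0101 = 5
  0111 = 7
Result: AB6E57



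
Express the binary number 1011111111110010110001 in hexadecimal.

Group into 4-bit nibbles from right:
  0010 = 2
  1111 = F
  1111 = F
  1100 = C
  1011 = B
  0001 = 1
Result: 2FFCB1



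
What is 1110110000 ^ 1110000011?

XOR: 1 when bits differ
  1110110000
^ 1110000011
------------
  0000110011
Decimal: 944 ^ 899 = 51



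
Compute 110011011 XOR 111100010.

XOR: 1 when bits differ
  110011011
^ 111100010
-----------
  001111001
Decimal: 411 ^ 482 = 121



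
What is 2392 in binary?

Using repeated division by 2:
2392 ÷ 2 = 1196 remainder 0
1196 ÷ 2 = 598 remainder 0
598 ÷ 2 = 299 remainder 0
299 ÷ 2 = 149 remainder 1
149 ÷ 2 = 74 remainder 1
74 ÷ 2 = 37 remainder 0
37 ÷ 2 = 18 remainder 1
18 ÷ 2 = 9 remainder 0
9 ÷ 2 = 4 remainder 1
4 ÷ 2 = 2 remainder 0
2 ÷ 2 = 1 remainder 0
1 ÷ 2 = 0 remainder 1
Reading remainders bottom to top: 100101011000



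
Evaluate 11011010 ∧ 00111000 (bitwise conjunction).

AND: 1 only when both bits are 1
  11011010
& 00111000
----------
  00011000
Decimal: 218 & 56 = 24



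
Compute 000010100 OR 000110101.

OR: 1 when either bit is 1
  000010100
| 000110101
-----------
  000110101
Decimal: 20 | 53 = 53



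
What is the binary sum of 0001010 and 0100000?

Add column by column from the right: bit + bit + carry-in; write the sum mod 2, carry 1 when the sum is 2 or 3.
carry:  0000000
        0001010
+       0100000
---------------
       00101010
(the carry out of the leftmost column, 0, becomes the leading bit)
Decimal check:
  0001010 = 8 + 2 = 10
  0100000 = 32
  10 + 32 = 42, and 00101010 = 32 + 8 + 2 = 42 ✓



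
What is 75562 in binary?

Using repeated division by 2:
75562 ÷ 2 = 37781 remainder 0
37781 ÷ 2 = 18890 remainder 1
18890 ÷ 2 = 9445 remainder 0
9445 ÷ 2 = 4722 remainder 1
4722 ÷ 2 = 2361 remainder 0
2361 ÷ 2 = 1180 remainder 1
1180 ÷ 2 = 590 remainder 0
590 ÷ 2 = 295 remainder 0
295 ÷ 2 = 147 remainder 1
147 ÷ 2 = 73 remainder 1
73 ÷ 2 = 36 remainder 1
36 ÷ 2 = 18 remainder 0
18 ÷ 2 = 9 remainder 0
9 ÷ 2 = 4 remainder 1
4 ÷ 2 = 2 remainder 0
2 ÷ 2 = 1 remainder 0
1 ÷ 2 = 0 remainder 1
Reading remainders bottom to top: 10010011100101010



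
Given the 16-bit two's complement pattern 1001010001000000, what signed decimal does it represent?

Binary: 1001010001000000
Sign bit: 1 (negative)
Invert: 0110101110111111
Add 1:  0110101111000000
Magnitude: 0110101111000000 = 16384 + 8192 + 2048 + 512 + 256 + 128 + 64 = 27584
Value: -27584



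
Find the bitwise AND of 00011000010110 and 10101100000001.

AND: 1 only when both bits are 1
  00011000010110
& 10101100000001
----------------
  00001000000000
Decimal: 1558 & 11009 = 512



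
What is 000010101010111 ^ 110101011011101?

XOR: 1 when bits differ
  000010101010111
^ 110101011011101
-----------------
  110111110001010
Decimal: 1367 ^ 27357 = 28554



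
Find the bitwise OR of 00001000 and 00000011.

OR: 1 when either bit is 1
  00001000
| 00000011
----------
  00001011
Decimal: 8 | 3 = 11



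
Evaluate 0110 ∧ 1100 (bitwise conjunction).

AND: 1 only when both bits are 1
  0110
& 1100
------
  0100
Decimal: 6 & 12 = 4



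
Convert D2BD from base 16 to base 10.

Expand by place value (powers of 16):
Digit values: D = 13, B = 11
D2BD = 13 × 16^3 + 2 × 16^2 + 11 × 16^1 + 13 × 16^0
= 13 × 4096 + 2 × 256 + 11 × 16 + 13 × 1
= 53248 + 512 + 176 + 13
= 53949



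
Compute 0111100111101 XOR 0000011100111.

XOR: 1 when bits differ
  0111100111101
^ 0000011100111
---------------
  0111111011010
Decimal: 3901 ^ 231 = 4058



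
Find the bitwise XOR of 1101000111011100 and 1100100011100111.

XOR: 1 when bits differ
  1101000111011100
^ 1100100011100111
------------------
  0001100100111011
Decimal: 53724 ^ 51431 = 6459



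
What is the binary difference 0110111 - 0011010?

Method 1 - Direct subtraction (column by column from the right: bit − bit − borrow-in; if negative, add 2 and borrow 1 from the next column):
borrow: 0110000
        0110111
-       0011010
---------------
        0011101

Method 2 - Add two's complement:
Two's complement of 0011010: invert → 1100101, add 1 → 1100110
  0110111
+ 1100110
---------
 10011101  (end carry out of the top bit = 1)
Discarding the end carry: 0011101
Decimal check:
  0110111 = 32 + 16 + 4 + 2 + 1 = 55
  0011010 = 16 + 8 + 2 = 26
  55 - 26 = 29, and 0011101 = 16 + 8 + 4 + 1 = 29 ✓



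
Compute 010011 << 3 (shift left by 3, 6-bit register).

Original: 010011 (decimal 19)
Shift left by 3 positions
Append 3 zeros on the right and drop the 3 high bits that overflow the 6-bit width
Result: 011000 (decimal 24)
Equivalent: 19 << 3 = 19 × 2^3 = 152, truncated to 6 bits = 24



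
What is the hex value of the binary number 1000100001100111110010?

Group into 4-bit nibbles from right:
  0010 = 2
  0010 = 2
  0001 = 1
  1001 = 9
  1111 = F
  0010 = 2
Result: 2219F2



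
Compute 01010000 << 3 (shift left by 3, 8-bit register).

Original: 01010000 (decimal 80)
Shift left by 3 positions
Append 3 zeros on the right and drop the 3 high bits that overflow the 8-bit width
Result: 10000000 (decimal 128)
Equivalent: 80 << 3 = 80 × 2^3 = 640, truncated to 8 bits = 128



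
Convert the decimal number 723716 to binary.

Using repeated division by 2:
723716 ÷ 2 = 361858 remainder 0
361858 ÷ 2 = 180929 remainder 0
180929 ÷ 2 = 90464 remainder 1
90464 ÷ 2 = 45232 remainder 0
45232 ÷ 2 = 22616 remainder 0
22616 ÷ 2 = 11308 remainder 0
11308 ÷ 2 = 5654 remainder 0
5654 ÷ 2 = 2827 remainder 0
2827 ÷ 2 = 1413 remainder 1
1413 ÷ 2 = 706 remainder 1
706 ÷ 2 = 353 remainder 0
353 ÷ 2 = 176 remainder 1
176 ÷ 2 = 88 remainder 0
88 ÷ 2 = 44 remainder 0
44 ÷ 2 = 22 remainder 0
22 ÷ 2 = 11 remainder 0
11 ÷ 2 = 5 remainder 1
5 ÷ 2 = 2 remainder 1
2 ÷ 2 = 1 remainder 0
1 ÷ 2 = 0 remainder 1
Reading remainders bottom to top: 10110000101100000100



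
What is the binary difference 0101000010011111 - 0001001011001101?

Method 1 - Direct subtraction (column by column from the right: bit − bit − borrow-in; if negative, add 2 and borrow 1 from the next column):
borrow: 0111111110000000
        0101000010011111
-       0001001011001101
------------------------
        0011110111010010

Method 2 - Add two's complement:
Two's complement of 0001001011001101: invert → 1110110100110010, add 1 → 1110110100110011
  0101000010011111
+ 1110110100110011
------------------
 10011110111010010  (end carry out of the top bit = 1)
Discarding the end carry: 0011110111010010
Decimal check:
  0101000010011111 = 16384 + 4096 + 128 + 16 + 8 + 4 + 2 + 1 = 20639
  0001001011001101 = 4096 + 512 + 128 + 64 + 8 + 4 + 1 = 4813
  20639 - 4813 = 15826, and 0011110111010010 = 8192 + 4096 + 2048 + 1024 + 256 + 128 + 64 + 16 + 2 = 15826 ✓



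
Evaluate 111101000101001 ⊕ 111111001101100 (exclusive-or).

XOR: 1 when bits differ
  111101000101001
^ 111111001101100
-----------------
  000010001000101
Decimal: 31273 ^ 32364 = 1093



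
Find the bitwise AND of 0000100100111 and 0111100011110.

AND: 1 only when both bits are 1
  0000100100111
& 0111100011110
---------------
  0000100000110
Decimal: 295 & 3870 = 262



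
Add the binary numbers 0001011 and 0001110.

Add column by column from the right: bit + bit + carry-in; write the sum mod 2, carry 1 when the sum is 2 or 3.
carry:  0011100
        0001011
+       0001110
---------------
       00011001
(the carry out of the leftmost column, 0, becomes the leading bit)
Decimal check:
  0001011 = 8 + 2 + 1 = 11
  0001110 = 8 + 4 + 2 = 14
  11 + 14 = 25, and 00011001 = 16 + 8 + 1 = 25 ✓



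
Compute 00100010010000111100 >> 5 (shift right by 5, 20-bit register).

Original: 00100010010000111100 (decimal 140348)
Shift right by 5 positions
Drop the 5 low bits; fill with zeros on the left
Result: 00000001000100100001 (decimal 4385)
Equivalent: 140348 >> 5 = 140348 ÷ 2^5 = 4385



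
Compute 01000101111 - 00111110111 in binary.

Method 1 - Direct subtraction (column by column from the right: bit − bit − borrow-in; if negative, add 2 and borrow 1 from the next column):
borrow: 01111100000
        01000101111
-       00111110111
-------------------
        00000111000

Method 2 - Add two's complement:
Two's complement of 00111110111: invert → 11000001000, add 1 → 11000001001
  01000101111
+ 11000001001
-------------
 100000111000  (end carry out of the top bit = 1)
Discarding the end carry: 00000111000
Decimal check:
  01000101111 = 512 + 32 + 8 + 4 + 2 + 1 = 559
  00111110111 = 256 + 128 + 64 + 32 + 16 + 4 + 2 + 1 = 503
  559 - 503 = 56, and 00000111000 = 32 + 16 + 8 = 56 ✓



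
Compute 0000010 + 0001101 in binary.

Add column by column from the right: bit + bit + carry-in; write the sum mod 2, carry 1 when the sum is 2 or 3.
carry:  0000000
        0000010
+       0001101
---------------
       00001111
(the carry out of the leftmost column, 0, becomes the leading bit)
Decimal check:
  0000010 = 2
  0001101 = 8 + 4 + 1 = 13
  2 + 13 = 15, and 00001111 = 8 + 4 + 2 + 1 = 15 ✓



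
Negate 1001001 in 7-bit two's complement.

Original (sign bit 1, negative): 1001001
Step 1 - Invert all bits: 0110110
Step 2 - Add 1: 0110111
Verification: 1001001 + 0110111 = 10000000; discarding the end carry (carry out of the top bit) leaves the 7-bit value 0000000, as required for x + (-x)



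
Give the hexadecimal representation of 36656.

Using repeated division by 16 (digits 10–15 are A–F):
36656 ÷ 16 = 2291 remainder 0
2291 ÷ 16 = 143 remainder 3
143 ÷ 16 = 8 remainder 15 (F)
8 ÷ 16 = 0 remainder 8
Reading remainders bottom to top: 8F30



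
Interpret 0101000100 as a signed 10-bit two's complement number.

Binary: 0101000100
Sign bit: 0 (non-negative)
Read directly as an unsigned value:
0101000100 = 256 + 64 + 4 = 324
Value: 324



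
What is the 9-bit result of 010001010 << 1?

Original: 010001010 (decimal 138)
Shift left by 1 position
Append 1 zero on the right
Result: 100010100 (decimal 276)
Equivalent: 138 << 1 = 138 × 2^1 = 276



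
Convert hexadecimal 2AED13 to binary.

Convert each hex digit to 4 bits:
  2 = 0010
  A = 1010
  E = 1110
  D = 1101
  1 = 0001
  3 = 0011
Concatenate: 001010101110110100010011



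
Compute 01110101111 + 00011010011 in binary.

Add column by column from the right: bit + bit + carry-in; write the sum mod 2, carry 1 when the sum is 2 or 3.
carry:  11111111110
        01110101111
+       00011010011
-------------------
       010010000010
(the carry out of the leftmost column, 0, becomes the leading bit)
Decimal check:
  01110101111 = 512 + 256 + 128 + 32 + 8 + 4 + 2 + 1 = 943
  00011010011 = 128 + 64 + 16 + 2 + 1 = 211
  943 + 211 = 1154, and 010010000010 = 1024 + 128 + 2 = 1154 ✓



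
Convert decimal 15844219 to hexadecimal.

Using repeated division by 16 (digits 10–15 are A–F):
15844219 ÷ 16 = 990263 remainder 11 (B)
990263 ÷ 16 = 61891 remainder 7
61891 ÷ 16 = 3868 remainder 3
3868 ÷ 16 = 241 remainder 12 (C)
241 ÷ 16 = 15 remainder 1
15 ÷ 16 = 0 remainder 15 (F)
Reading remainders bottom to top: F1C37B



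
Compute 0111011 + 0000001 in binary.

Add column by column from the right: bit + bit + carry-in; write the sum mod 2, carry 1 when the sum is 2 or 3.
carry:  0000110
        0111011
+       0000001
---------------
       00111100
(the carry out of the leftmost column, 0, becomes the leading bit)
Decimal check:
  0111011 = 32 + 16 + 8 + 2 + 1 = 59
  0000001 = 1
  59 + 1 = 60, and 00111100 = 32 + 16 + 8 + 4 = 60 ✓



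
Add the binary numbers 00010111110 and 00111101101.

Add column by column from the right: bit + bit + carry-in; write the sum mod 2, carry 1 when the sum is 2 or 3.
carry:  01111111000
        00010111110
+       00111101101
-------------------
       001010101011
(the carry out of the leftmost column, 0, becomes the leading bit)
Decimal check:
  00010111110 = 128 + 32 + 16 + 8 + 4 + 2 = 190
  00111101101 = 256 + 128 + 64 + 32 + 8 + 4 + 1 = 493
  190 + 493 = 683, and 001010101011 = 512 + 128 + 32 + 8 + 2 + 1 = 683 ✓



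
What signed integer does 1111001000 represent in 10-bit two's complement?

Binary: 1111001000
Sign bit: 1 (negative)
Invert: 0000110111
Add 1:  0000111000
Magnitude: 0000111000 = 32 + 16 + 8 = 56
Value: -56



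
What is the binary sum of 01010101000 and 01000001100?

Add column by column from the right: bit + bit + carry-in; write the sum mod 2, carry 1 when the sum is 2 or 3.
carry:  10000010000
        01010101000
+       01000001100
-------------------
       010010110100
(the carry out of the leftmost column, 0, becomes the leading bit)
Decimal check:
  01010101000 = 512 + 128 + 32 + 8 = 680
  01000001100 = 512 + 8 + 4 = 524
  680 + 524 = 1204, and 010010110100 = 1024 + 128 + 32 + 16 + 4 = 1204 ✓



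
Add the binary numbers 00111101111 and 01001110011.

Add column by column from the right: bit + bit + carry-in; write the sum mod 2, carry 1 when the sum is 2 or 3.
carry:  11111111110
        00111101111
+       01001110011
-------------------
       010001100010
(the carry out of the leftmost column, 0, becomes the leading bit)
Decimal check:
  00111101111 = 256 + 128 + 64 + 32 + 8 + 4 + 2 + 1 = 495
  01001110011 = 512 + 64 + 32 + 16 + 2 + 1 = 627
  495 + 627 = 1122, and 010001100010 = 1024 + 64 + 32 + 2 = 1122 ✓

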